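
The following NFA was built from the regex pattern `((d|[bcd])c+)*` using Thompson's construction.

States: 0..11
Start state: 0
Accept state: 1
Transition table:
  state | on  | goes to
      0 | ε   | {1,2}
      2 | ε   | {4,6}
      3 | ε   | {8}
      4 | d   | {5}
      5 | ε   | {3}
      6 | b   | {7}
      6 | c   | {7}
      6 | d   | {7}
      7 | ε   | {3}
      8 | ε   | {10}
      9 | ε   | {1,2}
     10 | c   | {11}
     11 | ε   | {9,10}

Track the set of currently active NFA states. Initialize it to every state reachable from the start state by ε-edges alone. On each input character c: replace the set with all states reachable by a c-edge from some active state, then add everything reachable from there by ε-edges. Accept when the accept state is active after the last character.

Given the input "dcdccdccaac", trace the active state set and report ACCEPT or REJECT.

Answer: REJECT

Steps:
S₀ = ε-closure({0}) = {0,1,2,4,6}
'd' @ 1: {3,5,7,8,10}
'c' @ 2: {1,2,4,6,9,10,11}  (accept∈set)
'd' @ 3: {3,5,7,8,10}
'c' @ 4: {1,2,4,6,9,10,11}  (accept∈set)
'c' @ 5: {1,2,3,4,6,7,8,9,10,11}  (accept∈set)
'd' @ 6: {3,5,7,8,10}
'c' @ 7: {1,2,4,6,9,10,11}  (accept∈set)
'c' @ 8: {1,2,3,4,6,7,8,9,10,11}  (accept∈set)
'a' @ 9: {}  — no active states
rest 'ac' ignored (set empty)
after full input: {}  (accept=1 not in)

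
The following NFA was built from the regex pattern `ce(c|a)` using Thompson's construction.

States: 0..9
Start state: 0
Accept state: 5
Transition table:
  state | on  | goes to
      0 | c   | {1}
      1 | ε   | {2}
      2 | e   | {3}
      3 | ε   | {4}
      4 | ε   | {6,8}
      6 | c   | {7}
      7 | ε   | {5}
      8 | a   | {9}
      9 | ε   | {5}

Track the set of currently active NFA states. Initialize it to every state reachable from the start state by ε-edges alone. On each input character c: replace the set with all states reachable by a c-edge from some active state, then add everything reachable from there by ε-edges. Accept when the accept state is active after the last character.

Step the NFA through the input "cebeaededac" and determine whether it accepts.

Answer: REJECT

Steps:
S₀ = ε-closure({0}) = {0}
'c' @ 1: {1,2}
'e' @ 2: {3,4,6,8}
'b' @ 3: {}  — no active states
rest 'eaededac' ignored (set empty)
end set {} — state 5 not in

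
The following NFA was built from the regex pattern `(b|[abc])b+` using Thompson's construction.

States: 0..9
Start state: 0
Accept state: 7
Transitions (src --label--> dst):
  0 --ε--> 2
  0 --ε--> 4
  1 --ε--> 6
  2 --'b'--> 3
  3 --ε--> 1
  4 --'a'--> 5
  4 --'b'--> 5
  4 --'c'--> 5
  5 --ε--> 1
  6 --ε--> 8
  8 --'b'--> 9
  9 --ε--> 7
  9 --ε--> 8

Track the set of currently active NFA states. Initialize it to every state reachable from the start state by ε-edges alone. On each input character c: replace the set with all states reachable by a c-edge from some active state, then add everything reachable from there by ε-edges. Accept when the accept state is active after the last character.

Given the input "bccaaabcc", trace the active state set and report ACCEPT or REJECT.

initial (ε-close {0}): {0,2,4}
'b' @ 1: {1,3,5,6,8}
'c' @ 2: {}  — dead — no transitions
rest 'caaabcc' ignored (set empty)
end set {} — state 7 not in

Answer: REJECT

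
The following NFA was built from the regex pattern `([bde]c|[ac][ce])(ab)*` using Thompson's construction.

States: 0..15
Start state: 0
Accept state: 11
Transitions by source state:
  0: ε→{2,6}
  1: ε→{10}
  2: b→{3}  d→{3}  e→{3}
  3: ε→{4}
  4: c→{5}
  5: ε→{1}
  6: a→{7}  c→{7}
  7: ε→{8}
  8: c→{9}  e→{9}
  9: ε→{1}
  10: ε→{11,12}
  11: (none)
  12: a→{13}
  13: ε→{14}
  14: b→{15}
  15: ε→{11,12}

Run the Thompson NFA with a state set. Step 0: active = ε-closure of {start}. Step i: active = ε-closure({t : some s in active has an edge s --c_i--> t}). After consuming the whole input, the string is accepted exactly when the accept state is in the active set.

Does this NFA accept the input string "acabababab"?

start: ε-closure({0}) = {0,2,6}
'a' @ 1: {7,8}
'c' @ 2: {1,9,10,11,12}  [accepting]
'a' @ 3: {13,14}
'b' @ 4: {11,12,15}  [accepting]
'a' @ 5: {13,14}
'b' @ 6: {11,12,15}  [accepting]
'a' @ 7: {13,14}
'b' @ 8: {11,12,15}  [accepting]
'a' @ 9: {13,14}
'b' @ 10: {11,12,15}  [accepting]
end set {11,12,15} — state 11 in

Answer: ACCEPT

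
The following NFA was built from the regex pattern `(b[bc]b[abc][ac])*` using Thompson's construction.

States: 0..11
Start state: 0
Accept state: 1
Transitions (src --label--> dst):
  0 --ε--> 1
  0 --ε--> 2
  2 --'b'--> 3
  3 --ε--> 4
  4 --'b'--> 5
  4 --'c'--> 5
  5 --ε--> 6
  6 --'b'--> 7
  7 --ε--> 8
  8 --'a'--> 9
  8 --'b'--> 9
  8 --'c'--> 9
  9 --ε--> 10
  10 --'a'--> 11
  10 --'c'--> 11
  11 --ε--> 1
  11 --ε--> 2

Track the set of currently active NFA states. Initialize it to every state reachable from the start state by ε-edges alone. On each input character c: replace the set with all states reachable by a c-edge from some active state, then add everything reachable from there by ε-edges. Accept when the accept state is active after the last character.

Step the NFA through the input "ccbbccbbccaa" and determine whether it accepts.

initial (ε-close {0}): {0,1,2}
'c' @ 1: {}  — state set empty
rest 'cbbccbbccaa' ignored (set empty)
final: {}; accept 1 not in set

Answer: REJECT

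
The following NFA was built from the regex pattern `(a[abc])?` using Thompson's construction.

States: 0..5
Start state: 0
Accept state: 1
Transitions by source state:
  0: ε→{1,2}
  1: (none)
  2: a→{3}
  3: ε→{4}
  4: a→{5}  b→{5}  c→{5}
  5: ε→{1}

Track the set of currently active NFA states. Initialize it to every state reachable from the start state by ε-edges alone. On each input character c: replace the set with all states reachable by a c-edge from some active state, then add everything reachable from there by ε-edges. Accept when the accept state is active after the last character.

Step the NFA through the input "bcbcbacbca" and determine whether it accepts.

S₀ = ε-closure({0}) = {0,1,2}
'b' @ 1: {}  — dead — no transitions
rest 'cbcbacbca' ignored (set empty)
after full input: {}  (accept=1 not in)

Answer: REJECT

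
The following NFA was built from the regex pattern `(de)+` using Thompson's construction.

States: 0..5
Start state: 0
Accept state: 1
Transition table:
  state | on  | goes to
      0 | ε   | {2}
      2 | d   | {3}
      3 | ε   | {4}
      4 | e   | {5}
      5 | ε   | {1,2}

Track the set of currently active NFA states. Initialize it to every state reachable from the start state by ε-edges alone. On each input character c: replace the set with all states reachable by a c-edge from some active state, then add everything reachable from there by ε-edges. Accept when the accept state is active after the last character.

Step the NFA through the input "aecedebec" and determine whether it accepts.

Answer: REJECT

Trace:
start: ε-closure({0}) = {0,2}
'a' @ 1: {}  — state set empty
rest 'ecedebec' ignored (set empty)
final: {}; accept 1 not in set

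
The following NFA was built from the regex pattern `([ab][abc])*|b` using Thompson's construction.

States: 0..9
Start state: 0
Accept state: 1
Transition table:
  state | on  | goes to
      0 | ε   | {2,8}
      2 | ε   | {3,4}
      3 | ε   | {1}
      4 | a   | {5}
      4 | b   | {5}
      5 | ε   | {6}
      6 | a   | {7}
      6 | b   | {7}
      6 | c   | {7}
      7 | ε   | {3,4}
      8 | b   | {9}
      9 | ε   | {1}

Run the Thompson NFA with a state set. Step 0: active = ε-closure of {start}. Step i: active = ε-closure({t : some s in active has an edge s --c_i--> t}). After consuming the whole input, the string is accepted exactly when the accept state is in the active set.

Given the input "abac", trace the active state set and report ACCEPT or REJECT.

initial (ε-close {0}): {0,1,2,3,4,8}
'a' @ 1: {5,6}
'b' @ 2: {1,3,4,7}  (accept∈set)
'a' @ 3: {5,6}
'c' @ 4: {1,3,4,7}  (accept∈set)
final: {1,3,4,7}; accept 1 in set

Answer: ACCEPT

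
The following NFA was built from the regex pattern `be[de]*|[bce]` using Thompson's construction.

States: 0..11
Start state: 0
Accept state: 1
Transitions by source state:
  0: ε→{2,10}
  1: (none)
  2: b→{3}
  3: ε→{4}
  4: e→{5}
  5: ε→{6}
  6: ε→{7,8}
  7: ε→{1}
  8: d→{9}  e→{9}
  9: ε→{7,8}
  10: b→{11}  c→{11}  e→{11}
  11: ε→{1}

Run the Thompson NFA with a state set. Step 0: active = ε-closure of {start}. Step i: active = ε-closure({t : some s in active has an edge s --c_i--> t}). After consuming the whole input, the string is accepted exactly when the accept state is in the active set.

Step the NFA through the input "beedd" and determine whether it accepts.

Answer: ACCEPT

Steps:
start: ε-closure({0}) = {0,2,10}
'b' @ 1: {1,3,4,11}  ✓accept
'e' @ 2: {1,5,6,7,8}  ✓accept
'e' @ 3: {1,7,8,9}  ✓accept
'd' @ 4: {1,7,8,9}  ✓accept
'd' @ 5: {1,7,8,9}  ✓accept
end set {1,7,8,9} — state 1 in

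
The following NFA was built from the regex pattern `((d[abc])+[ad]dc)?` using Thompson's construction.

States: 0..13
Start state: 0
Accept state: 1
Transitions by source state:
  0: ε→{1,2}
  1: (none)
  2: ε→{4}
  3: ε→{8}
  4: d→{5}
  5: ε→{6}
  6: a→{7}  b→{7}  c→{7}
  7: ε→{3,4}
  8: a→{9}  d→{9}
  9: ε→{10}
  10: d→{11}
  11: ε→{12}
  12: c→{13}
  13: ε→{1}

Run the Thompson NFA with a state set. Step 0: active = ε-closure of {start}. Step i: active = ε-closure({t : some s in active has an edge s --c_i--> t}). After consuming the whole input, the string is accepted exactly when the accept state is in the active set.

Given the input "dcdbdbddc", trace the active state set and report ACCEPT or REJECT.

Answer: ACCEPT

Derivation:
S₀ = ε-closure({0}) = {0,1,2,4}
'd' @ 1: {5,6}
'c' @ 2: {3,4,7,8}
'd' @ 3: {5,6,9,10}
'b' @ 4: {3,4,7,8}
'd' @ 5: {5,6,9,10}
'b' @ 6: {3,4,7,8}
'd' @ 7: {5,6,9,10}
'd' @ 8: {11,12}
'c' @ 9: {1,13}  [accepting]
end set {1,13} — state 1 in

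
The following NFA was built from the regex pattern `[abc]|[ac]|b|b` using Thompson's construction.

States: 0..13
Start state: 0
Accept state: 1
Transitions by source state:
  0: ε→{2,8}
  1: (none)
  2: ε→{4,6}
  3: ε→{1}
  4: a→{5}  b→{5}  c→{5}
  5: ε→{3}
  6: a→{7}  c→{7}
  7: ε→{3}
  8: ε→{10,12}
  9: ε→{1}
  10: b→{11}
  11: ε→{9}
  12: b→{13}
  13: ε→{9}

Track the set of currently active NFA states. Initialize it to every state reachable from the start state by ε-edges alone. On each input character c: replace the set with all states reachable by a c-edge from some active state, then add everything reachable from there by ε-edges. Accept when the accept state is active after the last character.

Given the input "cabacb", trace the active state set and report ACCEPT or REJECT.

Answer: REJECT

Trace:
start: ε-closure({0}) = {0,2,4,6,8,10,12}
'c' @ 1: {1,3,5,7}  (accept∈set)
'a' @ 2: {}  — dead — no transitions
rest 'bacb' ignored (set empty)
after full input: {}  (accept=1 not in)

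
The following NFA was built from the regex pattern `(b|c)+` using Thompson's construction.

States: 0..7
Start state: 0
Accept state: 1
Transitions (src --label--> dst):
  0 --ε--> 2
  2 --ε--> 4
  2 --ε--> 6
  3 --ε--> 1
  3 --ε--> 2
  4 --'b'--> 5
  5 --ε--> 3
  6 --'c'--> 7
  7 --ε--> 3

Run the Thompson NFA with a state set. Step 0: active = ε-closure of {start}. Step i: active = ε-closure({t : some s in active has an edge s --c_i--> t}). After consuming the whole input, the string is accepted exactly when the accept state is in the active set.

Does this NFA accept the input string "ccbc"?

initial (ε-close {0}): {0,2,4,6}
'c' @ 1: {1,2,3,4,6,7}  [accepting]
'c' @ 2: {1,2,3,4,6,7}  [accepting]
'b' @ 3: {1,2,3,4,5,6}  [accepting]
'c' @ 4: {1,2,3,4,6,7}  [accepting]
end set {1,2,3,4,6,7} — state 1 in

Answer: ACCEPT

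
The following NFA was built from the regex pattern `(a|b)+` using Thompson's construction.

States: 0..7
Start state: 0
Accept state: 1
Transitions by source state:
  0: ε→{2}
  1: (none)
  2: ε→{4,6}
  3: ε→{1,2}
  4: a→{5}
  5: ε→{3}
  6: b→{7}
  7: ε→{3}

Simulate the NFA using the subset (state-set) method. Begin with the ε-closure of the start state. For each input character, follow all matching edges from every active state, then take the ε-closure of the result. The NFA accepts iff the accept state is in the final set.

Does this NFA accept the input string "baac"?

Answer: REJECT

Derivation:
S₀ = ε-closure({0}) = {0,2,4,6}
'b' @ 1: {1,2,3,4,6,7}  (accept∈set)
'a' @ 2: {1,2,3,4,5,6}  (accept∈set)
'a' @ 3: {1,2,3,4,5,6}  (accept∈set)
'c' @ 4: {}  — dead — no transitions
final: {}; accept 1 not in set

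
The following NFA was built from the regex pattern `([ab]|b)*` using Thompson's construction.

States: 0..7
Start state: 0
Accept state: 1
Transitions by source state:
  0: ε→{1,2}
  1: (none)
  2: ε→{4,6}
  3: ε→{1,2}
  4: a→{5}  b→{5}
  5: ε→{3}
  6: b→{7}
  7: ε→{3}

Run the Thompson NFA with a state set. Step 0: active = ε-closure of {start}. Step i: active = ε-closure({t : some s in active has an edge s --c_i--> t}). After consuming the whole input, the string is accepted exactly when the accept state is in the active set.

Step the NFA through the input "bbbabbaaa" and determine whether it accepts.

initial (ε-close {0}): {0,1,2,4,6}
'b' @ 1: {1,2,3,4,5,6,7}  (accept∈set)
'b' @ 2: {1,2,3,4,5,6,7}  (accept∈set)
'b' @ 3: {1,2,3,4,5,6,7}  (accept∈set)
'a' @ 4: {1,2,3,4,5,6}  (accept∈set)
'b' @ 5: {1,2,3,4,5,6,7}  (accept∈set)
'b' @ 6: {1,2,3,4,5,6,7}  (accept∈set)
'a' @ 7: {1,2,3,4,5,6}  (accept∈set)
'a' @ 8: {1,2,3,4,5,6}  (accept∈set)
'a' @ 9: {1,2,3,4,5,6}  (accept∈set)
final: {1,2,3,4,5,6}; accept 1 in set

Answer: ACCEPT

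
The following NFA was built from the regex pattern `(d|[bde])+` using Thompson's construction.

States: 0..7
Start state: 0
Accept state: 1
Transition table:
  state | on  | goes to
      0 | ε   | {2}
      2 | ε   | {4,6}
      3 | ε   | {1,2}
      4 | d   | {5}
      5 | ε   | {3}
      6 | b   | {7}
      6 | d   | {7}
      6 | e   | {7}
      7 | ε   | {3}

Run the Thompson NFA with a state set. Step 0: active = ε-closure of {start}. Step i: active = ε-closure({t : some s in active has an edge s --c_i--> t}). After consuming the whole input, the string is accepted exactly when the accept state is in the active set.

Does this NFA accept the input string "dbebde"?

Answer: ACCEPT

Derivation:
start: ε-closure({0}) = {0,2,4,6}
'd' @ 1: {1,2,3,4,5,6,7}  ✓accept
'b' @ 2: {1,2,3,4,6,7}  ✓accept
'e' @ 3: {1,2,3,4,6,7}  ✓accept
'b' @ 4: {1,2,3,4,6,7}  ✓accept
'd' @ 5: {1,2,3,4,5,6,7}  ✓accept
'e' @ 6: {1,2,3,4,6,7}  ✓accept
final: {1,2,3,4,6,7}; accept 1 in set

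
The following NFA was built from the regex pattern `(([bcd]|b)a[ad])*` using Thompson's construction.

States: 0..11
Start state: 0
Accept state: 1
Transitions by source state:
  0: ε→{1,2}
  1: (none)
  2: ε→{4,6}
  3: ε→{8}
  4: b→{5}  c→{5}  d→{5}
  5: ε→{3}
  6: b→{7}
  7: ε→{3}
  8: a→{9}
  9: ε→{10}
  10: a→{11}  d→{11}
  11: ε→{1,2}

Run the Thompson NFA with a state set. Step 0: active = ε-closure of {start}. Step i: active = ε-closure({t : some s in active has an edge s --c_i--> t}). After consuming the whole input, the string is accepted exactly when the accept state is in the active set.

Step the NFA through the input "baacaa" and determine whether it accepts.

S₀ = ε-closure({0}) = {0,1,2,4,6}
'b' @ 1: {3,5,7,8}
'a' @ 2: {9,10}
'a' @ 3: {1,2,4,6,11}  (accept∈set)
'c' @ 4: {3,5,8}
'a' @ 5: {9,10}
'a' @ 6: {1,2,4,6,11}  (accept∈set)
after full input: {1,2,4,6,11}  (accept=1 in)

Answer: ACCEPT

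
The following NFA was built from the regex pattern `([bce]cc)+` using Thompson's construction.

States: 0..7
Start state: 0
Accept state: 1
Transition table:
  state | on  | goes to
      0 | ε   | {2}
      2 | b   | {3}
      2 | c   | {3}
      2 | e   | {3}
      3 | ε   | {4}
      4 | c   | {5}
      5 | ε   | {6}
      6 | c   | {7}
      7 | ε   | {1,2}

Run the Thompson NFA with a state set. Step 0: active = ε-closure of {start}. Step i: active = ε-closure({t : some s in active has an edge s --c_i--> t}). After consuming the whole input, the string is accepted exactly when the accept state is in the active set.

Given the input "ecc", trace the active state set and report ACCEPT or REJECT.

start: ε-closure({0}) = {0,2}
'e' @ 1: {3,4}
'c' @ 2: {5,6}
'c' @ 3: {1,2,7}  (accept∈set)
after full input: {1,2,7}  (accept=1 in)

Answer: ACCEPT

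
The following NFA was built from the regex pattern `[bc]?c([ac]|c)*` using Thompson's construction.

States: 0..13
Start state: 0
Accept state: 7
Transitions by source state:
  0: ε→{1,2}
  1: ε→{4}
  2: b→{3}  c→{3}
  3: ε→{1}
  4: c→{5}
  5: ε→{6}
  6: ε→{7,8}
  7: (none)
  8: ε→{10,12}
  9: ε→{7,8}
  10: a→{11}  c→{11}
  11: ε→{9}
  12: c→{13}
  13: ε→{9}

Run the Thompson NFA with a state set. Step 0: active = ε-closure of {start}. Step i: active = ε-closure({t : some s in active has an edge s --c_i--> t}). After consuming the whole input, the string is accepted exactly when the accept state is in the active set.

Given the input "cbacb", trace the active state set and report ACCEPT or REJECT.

S₀ = ε-closure({0}) = {0,1,2,4}
'c' @ 1: {1,3,4,5,6,7,8,10,12}  ✓accept
'b' @ 2: {}  — state set empty
rest 'acb' ignored (set empty)
after full input: {}  (accept=7 not in)

Answer: REJECT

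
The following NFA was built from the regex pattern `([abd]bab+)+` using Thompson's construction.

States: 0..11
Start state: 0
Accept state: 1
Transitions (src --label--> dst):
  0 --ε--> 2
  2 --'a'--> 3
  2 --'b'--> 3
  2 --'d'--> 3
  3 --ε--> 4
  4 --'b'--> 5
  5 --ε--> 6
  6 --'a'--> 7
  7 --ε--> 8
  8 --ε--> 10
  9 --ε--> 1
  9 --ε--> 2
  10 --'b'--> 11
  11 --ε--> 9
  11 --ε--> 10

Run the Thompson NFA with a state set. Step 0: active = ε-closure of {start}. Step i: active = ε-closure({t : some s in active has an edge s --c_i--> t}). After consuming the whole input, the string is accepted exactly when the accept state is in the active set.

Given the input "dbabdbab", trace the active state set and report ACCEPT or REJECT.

initial (ε-close {0}): {0,2}
'd' @ 1: {3,4}
'b' @ 2: {5,6}
'a' @ 3: {7,8,10}
'b' @ 4: {1,2,9,10,11}  [accepting]
'd' @ 5: {3,4}
'b' @ 6: {5,6}
'a' @ 7: {7,8,10}
'b' @ 8: {1,2,9,10,11}  [accepting]
after full input: {1,2,9,10,11}  (accept=1 in)

Answer: ACCEPT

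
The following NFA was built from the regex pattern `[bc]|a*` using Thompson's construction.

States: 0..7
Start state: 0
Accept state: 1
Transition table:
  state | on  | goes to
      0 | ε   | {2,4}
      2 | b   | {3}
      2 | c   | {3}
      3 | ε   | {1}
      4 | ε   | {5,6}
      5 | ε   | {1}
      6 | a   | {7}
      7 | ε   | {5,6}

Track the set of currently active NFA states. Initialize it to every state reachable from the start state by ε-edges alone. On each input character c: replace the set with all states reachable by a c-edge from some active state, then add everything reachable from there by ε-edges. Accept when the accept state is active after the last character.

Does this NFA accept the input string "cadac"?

S₀ = ε-closure({0}) = {0,1,2,4,5,6}
'c' @ 1: {1,3}  (accept∈set)
'a' @ 2: {}  — no active states
rest 'dac' ignored (set empty)
after full input: {}  (accept=1 not in)

Answer: REJECT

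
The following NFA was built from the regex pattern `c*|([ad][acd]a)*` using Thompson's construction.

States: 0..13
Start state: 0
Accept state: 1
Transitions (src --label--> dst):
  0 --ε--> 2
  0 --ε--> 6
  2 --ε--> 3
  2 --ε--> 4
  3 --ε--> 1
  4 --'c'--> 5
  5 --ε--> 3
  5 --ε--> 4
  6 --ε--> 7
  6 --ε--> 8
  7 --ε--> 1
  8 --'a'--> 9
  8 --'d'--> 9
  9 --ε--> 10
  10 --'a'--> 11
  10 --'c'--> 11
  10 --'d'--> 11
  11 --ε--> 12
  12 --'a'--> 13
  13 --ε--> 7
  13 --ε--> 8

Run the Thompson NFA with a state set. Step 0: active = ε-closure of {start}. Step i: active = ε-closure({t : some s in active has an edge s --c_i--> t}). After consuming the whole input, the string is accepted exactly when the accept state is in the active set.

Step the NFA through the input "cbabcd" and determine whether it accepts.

initial (ε-close {0}): {0,1,2,3,4,6,7,8}
'c' @ 1: {1,3,4,5}  [accepting]
'b' @ 2: {}  — no active states
rest 'abcd' ignored (set empty)
final: {}; accept 1 not in set

Answer: REJECT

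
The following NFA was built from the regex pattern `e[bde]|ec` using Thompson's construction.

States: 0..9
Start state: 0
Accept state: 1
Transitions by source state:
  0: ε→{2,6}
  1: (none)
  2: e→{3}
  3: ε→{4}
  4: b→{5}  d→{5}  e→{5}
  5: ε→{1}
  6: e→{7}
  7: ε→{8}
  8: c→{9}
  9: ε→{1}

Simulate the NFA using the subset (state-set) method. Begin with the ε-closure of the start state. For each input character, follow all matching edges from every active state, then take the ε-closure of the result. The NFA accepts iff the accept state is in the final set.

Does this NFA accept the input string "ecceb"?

start: ε-closure({0}) = {0,2,6}
'e' @ 1: {3,4,7,8}
'c' @ 2: {1,9}  [accepting]
'c' @ 3: {}  — state set empty
rest 'eb' ignored (set empty)
final: {}; accept 1 not in set

Answer: REJECT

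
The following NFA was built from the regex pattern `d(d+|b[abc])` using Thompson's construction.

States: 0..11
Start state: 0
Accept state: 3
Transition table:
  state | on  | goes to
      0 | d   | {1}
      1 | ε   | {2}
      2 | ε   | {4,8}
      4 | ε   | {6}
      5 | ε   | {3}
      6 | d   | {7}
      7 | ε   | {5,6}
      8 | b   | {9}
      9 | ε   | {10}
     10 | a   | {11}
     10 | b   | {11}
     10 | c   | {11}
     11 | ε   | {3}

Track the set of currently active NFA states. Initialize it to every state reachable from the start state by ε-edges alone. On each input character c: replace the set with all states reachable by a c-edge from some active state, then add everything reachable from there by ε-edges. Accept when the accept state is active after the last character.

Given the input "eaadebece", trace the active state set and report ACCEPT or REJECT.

initial (ε-close {0}): {0}
'e' @ 1: {}  — state set empty
rest 'aadebece' ignored (set empty)
end set {} — state 3 not in

Answer: REJECT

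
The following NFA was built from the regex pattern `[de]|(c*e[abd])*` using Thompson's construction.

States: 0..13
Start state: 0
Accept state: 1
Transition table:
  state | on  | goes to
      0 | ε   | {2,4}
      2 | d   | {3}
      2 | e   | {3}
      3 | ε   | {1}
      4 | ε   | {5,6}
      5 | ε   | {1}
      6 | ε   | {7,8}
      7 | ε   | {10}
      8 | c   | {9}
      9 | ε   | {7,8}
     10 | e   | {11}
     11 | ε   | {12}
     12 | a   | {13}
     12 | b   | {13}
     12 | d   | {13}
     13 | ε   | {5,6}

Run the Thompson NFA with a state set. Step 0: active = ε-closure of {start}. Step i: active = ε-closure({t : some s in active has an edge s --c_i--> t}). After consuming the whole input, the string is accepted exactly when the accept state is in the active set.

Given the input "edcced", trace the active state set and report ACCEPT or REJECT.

Answer: ACCEPT

Derivation:
start: ε-closure({0}) = {0,1,2,4,5,6,7,8,10}
'e' @ 1: {1,3,11,12}  [accepting]
'd' @ 2: {1,5,6,7,8,10,13}  [accepting]
'c' @ 3: {7,8,9,10}
'c' @ 4: {7,8,9,10}
'e' @ 5: {11,12}
'd' @ 6: {1,5,6,7,8,10,13}  [accepting]
after full input: {1,5,6,7,8,10,13}  (accept=1 in)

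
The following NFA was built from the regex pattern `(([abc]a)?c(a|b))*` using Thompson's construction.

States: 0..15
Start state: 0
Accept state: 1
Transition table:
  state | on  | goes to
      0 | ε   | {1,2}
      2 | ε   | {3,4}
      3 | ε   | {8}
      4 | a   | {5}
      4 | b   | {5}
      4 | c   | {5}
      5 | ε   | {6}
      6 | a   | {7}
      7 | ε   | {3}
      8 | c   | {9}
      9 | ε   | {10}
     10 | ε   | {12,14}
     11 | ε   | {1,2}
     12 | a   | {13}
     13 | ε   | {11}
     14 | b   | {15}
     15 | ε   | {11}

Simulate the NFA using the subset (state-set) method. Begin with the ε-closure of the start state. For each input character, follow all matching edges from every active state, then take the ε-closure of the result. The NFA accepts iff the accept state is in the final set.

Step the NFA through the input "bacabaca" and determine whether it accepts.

Answer: ACCEPT

Derivation:
S₀ = ε-closure({0}) = {0,1,2,3,4,8}
'b' @ 1: {5,6}
'a' @ 2: {3,7,8}
'c' @ 3: {9,10,12,14}
'a' @ 4: {1,2,3,4,8,11,13}  (accept∈set)
'b' @ 5: {5,6}
'a' @ 6: {3,7,8}
'c' @ 7: {9,10,12,14}
'a' @ 8: {1,2,3,4,8,11,13}  (accept∈set)
end set {1,2,3,4,8,11,13} — state 1 in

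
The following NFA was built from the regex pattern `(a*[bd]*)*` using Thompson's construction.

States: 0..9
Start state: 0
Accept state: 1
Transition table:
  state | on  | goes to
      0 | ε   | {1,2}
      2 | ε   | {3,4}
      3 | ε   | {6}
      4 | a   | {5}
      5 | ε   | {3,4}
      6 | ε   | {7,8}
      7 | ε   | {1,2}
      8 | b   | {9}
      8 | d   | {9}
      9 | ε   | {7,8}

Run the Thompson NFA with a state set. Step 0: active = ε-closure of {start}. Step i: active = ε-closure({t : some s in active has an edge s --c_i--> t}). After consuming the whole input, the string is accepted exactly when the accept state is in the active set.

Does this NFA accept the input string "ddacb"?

start: ε-closure({0}) = {0,1,2,3,4,6,7,8}
'd' @ 1: {1,2,3,4,6,7,8,9}  [accepting]
'd' @ 2: {1,2,3,4,6,7,8,9}  [accepting]
'a' @ 3: {1,2,3,4,5,6,7,8}  [accepting]
'c' @ 4: {}  — dead — no transitions
rest 'b' ignored (set empty)
after full input: {}  (accept=1 not in)

Answer: REJECT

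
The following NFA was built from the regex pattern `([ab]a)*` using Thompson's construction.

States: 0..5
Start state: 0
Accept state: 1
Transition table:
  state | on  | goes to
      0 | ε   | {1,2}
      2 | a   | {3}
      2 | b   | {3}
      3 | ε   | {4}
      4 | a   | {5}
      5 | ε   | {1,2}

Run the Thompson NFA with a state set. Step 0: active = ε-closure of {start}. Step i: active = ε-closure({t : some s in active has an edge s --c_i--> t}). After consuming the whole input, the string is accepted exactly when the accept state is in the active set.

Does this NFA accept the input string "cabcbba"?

initial (ε-close {0}): {0,1,2}
'c' @ 1: {}  — state set empty
rest 'abcbba' ignored (set empty)
final: {}; accept 1 not in set

Answer: REJECT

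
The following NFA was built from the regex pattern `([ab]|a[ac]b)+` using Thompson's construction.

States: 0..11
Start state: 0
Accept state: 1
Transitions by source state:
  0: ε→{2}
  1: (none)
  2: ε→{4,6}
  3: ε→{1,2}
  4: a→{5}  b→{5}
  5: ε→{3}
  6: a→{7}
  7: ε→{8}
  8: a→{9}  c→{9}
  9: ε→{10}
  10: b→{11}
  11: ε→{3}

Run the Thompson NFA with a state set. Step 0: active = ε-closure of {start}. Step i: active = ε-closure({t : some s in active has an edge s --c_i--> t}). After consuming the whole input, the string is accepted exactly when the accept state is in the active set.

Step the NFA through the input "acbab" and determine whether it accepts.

start: ε-closure({0}) = {0,2,4,6}
'a' @ 1: {1,2,3,4,5,6,7,8}  [accepting]
'c' @ 2: {9,10}
'b' @ 3: {1,2,3,4,6,11}  [accepting]
'a' @ 4: {1,2,3,4,5,6,7,8}  [accepting]
'b' @ 5: {1,2,3,4,5,6}  [accepting]
after full input: {1,2,3,4,5,6}  (accept=1 in)

Answer: ACCEPT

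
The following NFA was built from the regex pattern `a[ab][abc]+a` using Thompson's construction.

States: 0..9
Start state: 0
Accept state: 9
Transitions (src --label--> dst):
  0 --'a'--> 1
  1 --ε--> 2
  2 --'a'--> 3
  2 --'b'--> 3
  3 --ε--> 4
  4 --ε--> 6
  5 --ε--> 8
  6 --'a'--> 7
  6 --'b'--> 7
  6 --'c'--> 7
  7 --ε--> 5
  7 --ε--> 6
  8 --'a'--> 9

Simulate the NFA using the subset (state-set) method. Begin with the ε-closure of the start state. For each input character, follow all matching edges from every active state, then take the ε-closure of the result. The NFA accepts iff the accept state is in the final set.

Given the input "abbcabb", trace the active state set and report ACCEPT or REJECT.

initial (ε-close {0}): {0}
'a' @ 1: {1,2}
'b' @ 2: {3,4,6}
'b' @ 3: {5,6,7,8}
'c' @ 4: {5,6,7,8}
'a' @ 5: {5,6,7,8,9}  ✓accept
'b' @ 6: {5,6,7,8}
'b' @ 7: {5,6,7,8}
final: {5,6,7,8}; accept 9 not in set

Answer: REJECT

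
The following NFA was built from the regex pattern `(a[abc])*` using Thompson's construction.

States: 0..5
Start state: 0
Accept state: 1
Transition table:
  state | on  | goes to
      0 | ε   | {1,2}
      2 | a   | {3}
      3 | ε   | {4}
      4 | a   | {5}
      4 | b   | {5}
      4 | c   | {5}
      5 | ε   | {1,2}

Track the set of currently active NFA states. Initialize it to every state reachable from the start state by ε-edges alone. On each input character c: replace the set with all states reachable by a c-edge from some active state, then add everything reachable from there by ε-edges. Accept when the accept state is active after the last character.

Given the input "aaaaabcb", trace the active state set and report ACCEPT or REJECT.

start: ε-closure({0}) = {0,1,2}
'a' @ 1: {3,4}
'a' @ 2: {1,2,5}  (accept∈set)
'a' @ 3: {3,4}
'a' @ 4: {1,2,5}  (accept∈set)
'a' @ 5: {3,4}
'b' @ 6: {1,2,5}  (accept∈set)
'c' @ 7: {}  — dead — no transitions
rest 'b' ignored (set empty)
final: {}; accept 1 not in set

Answer: REJECT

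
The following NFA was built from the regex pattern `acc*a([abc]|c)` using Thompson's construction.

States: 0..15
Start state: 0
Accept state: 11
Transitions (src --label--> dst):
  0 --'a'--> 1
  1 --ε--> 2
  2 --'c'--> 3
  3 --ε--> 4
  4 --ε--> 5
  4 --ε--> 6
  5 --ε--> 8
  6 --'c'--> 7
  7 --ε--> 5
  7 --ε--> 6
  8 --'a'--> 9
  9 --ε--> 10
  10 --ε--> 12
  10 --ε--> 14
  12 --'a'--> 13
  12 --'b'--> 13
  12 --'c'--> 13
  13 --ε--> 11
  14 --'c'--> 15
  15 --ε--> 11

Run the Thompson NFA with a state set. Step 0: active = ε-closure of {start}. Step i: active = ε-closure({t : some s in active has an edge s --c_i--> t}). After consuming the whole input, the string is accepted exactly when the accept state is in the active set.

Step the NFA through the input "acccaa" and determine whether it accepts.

Answer: ACCEPT

Derivation:
initial (ε-close {0}): {0}
'a' @ 1: {1,2}
'c' @ 2: {3,4,5,6,8}
'c' @ 3: {5,6,7,8}
'c' @ 4: {5,6,7,8}
'a' @ 5: {9,10,12,14}
'a' @ 6: {11,13}  ✓accept
after full input: {11,13}  (accept=11 in)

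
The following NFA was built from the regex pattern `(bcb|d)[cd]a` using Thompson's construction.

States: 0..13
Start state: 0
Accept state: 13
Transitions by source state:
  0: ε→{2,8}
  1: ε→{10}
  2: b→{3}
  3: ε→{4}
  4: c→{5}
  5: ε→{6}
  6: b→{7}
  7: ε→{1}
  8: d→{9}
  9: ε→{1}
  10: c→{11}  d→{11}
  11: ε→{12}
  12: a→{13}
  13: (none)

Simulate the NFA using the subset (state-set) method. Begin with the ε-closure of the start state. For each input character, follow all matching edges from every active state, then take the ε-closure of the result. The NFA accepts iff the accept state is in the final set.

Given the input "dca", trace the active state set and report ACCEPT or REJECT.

Answer: ACCEPT

Trace:
S₀ = ε-closure({0}) = {0,2,8}
'd' @ 1: {1,9,10}
'c' @ 2: {11,12}
'a' @ 3: {13}  [accepting]
after full input: {13}  (accept=13 in)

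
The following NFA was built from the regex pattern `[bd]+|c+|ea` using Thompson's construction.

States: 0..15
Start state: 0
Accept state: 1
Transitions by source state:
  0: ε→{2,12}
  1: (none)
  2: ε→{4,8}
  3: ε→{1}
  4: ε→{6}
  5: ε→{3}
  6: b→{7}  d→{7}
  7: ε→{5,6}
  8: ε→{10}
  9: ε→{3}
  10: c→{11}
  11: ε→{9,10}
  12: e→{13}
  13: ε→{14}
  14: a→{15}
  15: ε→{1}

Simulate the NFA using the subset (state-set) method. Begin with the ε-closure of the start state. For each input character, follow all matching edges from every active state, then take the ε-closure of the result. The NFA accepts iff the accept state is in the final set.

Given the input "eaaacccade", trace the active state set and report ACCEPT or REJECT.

start: ε-closure({0}) = {0,2,4,6,8,10,12}
'e' @ 1: {13,14}
'a' @ 2: {1,15}  ✓accept
'a' @ 3: {}  — state set empty
rest 'acccade' ignored (set empty)
end set {} — state 1 not in

Answer: REJECT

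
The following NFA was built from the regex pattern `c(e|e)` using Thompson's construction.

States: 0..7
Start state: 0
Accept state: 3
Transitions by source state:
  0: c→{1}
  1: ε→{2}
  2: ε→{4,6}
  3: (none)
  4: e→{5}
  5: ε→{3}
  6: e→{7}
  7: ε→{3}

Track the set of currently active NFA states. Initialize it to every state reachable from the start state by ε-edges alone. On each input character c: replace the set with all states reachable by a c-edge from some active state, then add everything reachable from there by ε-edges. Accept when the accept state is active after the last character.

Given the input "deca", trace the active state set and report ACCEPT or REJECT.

Answer: REJECT

Derivation:
S₀ = ε-closure({0}) = {0}
'd' @ 1: {}  — dead — no transitions
rest 'eca' ignored (set empty)
after full input: {}  (accept=3 not in)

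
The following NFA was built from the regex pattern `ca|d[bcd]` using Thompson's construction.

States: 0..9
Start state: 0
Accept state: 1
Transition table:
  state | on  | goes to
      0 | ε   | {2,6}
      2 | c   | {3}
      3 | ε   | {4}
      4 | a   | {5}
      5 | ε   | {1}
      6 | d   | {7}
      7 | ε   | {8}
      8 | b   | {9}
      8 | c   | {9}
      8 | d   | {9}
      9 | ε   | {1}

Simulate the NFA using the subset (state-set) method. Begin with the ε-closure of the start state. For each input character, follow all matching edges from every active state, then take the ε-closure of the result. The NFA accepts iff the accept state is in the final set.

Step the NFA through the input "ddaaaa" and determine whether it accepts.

S₀ = ε-closure({0}) = {0,2,6}
'd' @ 1: {7,8}
'd' @ 2: {1,9}  (accept∈set)
'a' @ 3: {}  — state set empty
rest 'aaa' ignored (set empty)
after full input: {}  (accept=1 not in)

Answer: REJECT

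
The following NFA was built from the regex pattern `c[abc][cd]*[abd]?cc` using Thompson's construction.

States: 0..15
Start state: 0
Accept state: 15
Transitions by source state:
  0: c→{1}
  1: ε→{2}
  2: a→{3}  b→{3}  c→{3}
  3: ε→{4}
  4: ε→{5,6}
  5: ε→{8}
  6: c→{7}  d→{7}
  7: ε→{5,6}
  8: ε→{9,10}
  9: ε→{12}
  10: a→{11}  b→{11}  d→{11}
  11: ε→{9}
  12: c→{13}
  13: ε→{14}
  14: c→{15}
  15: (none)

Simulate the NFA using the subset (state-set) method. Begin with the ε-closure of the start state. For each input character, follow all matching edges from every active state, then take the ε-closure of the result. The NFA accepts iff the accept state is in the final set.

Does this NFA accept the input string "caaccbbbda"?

start: ε-closure({0}) = {0}
'c' @ 1: {1,2}
'a' @ 2: {3,4,5,6,8,9,10,12}
'a' @ 3: {9,11,12}
'c' @ 4: {13,14}
'c' @ 5: {15}  [accepting]
'b' @ 6: {}  — state set empty
rest 'bbda' ignored (set empty)
after full input: {}  (accept=15 not in)

Answer: REJECT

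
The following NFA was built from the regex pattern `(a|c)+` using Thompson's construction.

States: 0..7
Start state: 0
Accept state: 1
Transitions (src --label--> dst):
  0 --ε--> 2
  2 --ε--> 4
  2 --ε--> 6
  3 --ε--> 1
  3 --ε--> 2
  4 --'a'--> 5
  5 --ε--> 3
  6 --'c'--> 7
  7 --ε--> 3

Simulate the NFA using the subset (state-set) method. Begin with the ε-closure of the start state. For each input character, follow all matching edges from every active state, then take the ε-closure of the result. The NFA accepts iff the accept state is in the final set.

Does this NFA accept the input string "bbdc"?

S₀ = ε-closure({0}) = {0,2,4,6}
'b' @ 1: {}  — no active states
rest 'bdc' ignored (set empty)
final: {}; accept 1 not in set

Answer: REJECT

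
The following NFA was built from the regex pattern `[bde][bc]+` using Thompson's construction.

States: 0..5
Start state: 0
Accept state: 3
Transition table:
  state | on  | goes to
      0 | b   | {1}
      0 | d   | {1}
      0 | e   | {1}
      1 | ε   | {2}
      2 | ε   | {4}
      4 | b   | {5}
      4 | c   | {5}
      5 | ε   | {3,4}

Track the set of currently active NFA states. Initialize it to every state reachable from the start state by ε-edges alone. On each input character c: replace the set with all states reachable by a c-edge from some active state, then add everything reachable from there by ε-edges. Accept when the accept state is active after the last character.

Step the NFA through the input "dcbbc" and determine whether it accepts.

initial (ε-close {0}): {0}
'd' @ 1: {1,2,4}
'c' @ 2: {3,4,5}  ✓accept
'b' @ 3: {3,4,5}  ✓accept
'b' @ 4: {3,4,5}  ✓accept
'c' @ 5: {3,4,5}  ✓accept
final: {3,4,5}; accept 3 in set

Answer: ACCEPT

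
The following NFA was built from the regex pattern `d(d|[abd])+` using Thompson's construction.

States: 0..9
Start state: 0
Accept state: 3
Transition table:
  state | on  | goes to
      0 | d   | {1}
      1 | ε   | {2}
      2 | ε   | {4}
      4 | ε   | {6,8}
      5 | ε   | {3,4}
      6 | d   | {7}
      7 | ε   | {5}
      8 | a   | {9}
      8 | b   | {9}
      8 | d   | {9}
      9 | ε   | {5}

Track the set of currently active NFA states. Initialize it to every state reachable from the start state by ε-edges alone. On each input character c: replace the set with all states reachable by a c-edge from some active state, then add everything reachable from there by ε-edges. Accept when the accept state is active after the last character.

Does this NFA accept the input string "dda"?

Answer: ACCEPT

Trace:
initial (ε-close {0}): {0}
'd' @ 1: {1,2,4,6,8}
'd' @ 2: {3,4,5,6,7,8,9}  [accepting]
'a' @ 3: {3,4,5,6,8,9}  [accepting]
after full input: {3,4,5,6,8,9}  (accept=3 in)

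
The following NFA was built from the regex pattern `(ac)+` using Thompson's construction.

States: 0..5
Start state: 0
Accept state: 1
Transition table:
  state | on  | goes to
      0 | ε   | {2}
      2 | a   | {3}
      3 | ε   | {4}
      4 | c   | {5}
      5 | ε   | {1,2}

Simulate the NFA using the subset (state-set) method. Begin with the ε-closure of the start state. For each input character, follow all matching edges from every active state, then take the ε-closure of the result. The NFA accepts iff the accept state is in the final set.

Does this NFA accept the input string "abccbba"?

Answer: REJECT

Steps:
S₀ = ε-closure({0}) = {0,2}
'a' @ 1: {3,4}
'b' @ 2: {}  — state set empty
rest 'ccbba' ignored (set empty)
end set {} — state 1 not in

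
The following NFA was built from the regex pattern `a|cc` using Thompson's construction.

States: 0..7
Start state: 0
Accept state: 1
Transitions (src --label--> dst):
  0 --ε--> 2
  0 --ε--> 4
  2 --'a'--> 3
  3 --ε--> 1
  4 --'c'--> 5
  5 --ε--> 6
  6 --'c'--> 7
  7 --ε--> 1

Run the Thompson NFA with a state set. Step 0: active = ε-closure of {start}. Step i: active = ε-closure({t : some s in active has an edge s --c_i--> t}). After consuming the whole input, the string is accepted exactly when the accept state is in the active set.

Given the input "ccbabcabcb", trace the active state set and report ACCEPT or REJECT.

Answer: REJECT

Steps:
start: ε-closure({0}) = {0,2,4}
'c' @ 1: {5,6}
'c' @ 2: {1,7}  ✓accept
'b' @ 3: {}  — no active states
rest 'abcabcb' ignored (set empty)
after full input: {}  (accept=1 not in)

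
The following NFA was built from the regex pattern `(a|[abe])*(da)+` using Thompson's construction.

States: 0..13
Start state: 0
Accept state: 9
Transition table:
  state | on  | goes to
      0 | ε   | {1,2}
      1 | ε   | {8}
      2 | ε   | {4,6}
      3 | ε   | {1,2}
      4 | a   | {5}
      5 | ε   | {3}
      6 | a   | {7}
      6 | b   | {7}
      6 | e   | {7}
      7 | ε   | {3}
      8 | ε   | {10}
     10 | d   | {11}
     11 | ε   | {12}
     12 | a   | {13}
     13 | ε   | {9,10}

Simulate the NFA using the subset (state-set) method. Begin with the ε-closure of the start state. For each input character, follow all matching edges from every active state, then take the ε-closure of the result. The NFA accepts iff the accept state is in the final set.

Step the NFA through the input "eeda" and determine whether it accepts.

initial (ε-close {0}): {0,1,2,4,6,8,10}
'e' @ 1: {1,2,3,4,6,7,8,10}
'e' @ 2: {1,2,3,4,6,7,8,10}
'd' @ 3: {11,12}
'a' @ 4: {9,10,13}  [accepting]
final: {9,10,13}; accept 9 in set

Answer: ACCEPT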